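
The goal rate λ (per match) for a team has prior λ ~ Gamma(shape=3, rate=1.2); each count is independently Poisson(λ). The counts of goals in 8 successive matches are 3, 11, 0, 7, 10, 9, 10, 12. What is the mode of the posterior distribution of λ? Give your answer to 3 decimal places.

λ̂_MAP = 6.957

Σxᵢ = 3+11+0+7+10+9+10+12 = 62, with n = 8.
Posterior ∝ λ^2e^(−1.2λ) · λ^62e^(−8λ) = λ^64e^(−9.2λ), i.e. Gamma(shape=65, rate=9.2).
The mode of a Gamma(a, b) with a ≥ 1 (shape–rate) is (a−1)/b = 64/9.2 ≈ 6.957.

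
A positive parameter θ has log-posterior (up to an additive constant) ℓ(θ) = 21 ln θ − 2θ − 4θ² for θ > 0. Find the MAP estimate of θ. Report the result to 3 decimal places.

θ̂_MAP = 1.500

ℓ'(θ) = 21/θ − 2 − 8θ. Setting this to zero and multiplying by θ: 8θ² + 2θ − 21 = 0.
θ = (−2 + √(2² + 4·8·21)) / (2·8) = (−2 + √676) / 16 = (−2 + 26)/16 = 3/2.
ℓ''(θ) = −21/θ² − 8 < 0, confirming a maximum.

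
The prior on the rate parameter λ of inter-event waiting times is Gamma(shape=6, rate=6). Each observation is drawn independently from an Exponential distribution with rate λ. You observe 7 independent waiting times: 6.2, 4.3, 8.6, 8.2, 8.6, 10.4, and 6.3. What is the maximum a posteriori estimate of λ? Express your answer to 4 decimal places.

λ̂_MAP = 0.2048

The Exponential(rate=λ) likelihood is ∝ λ^n e^(−λΣtᵢ). Here n = 7 and Σtᵢ = 6.2 + 4.3 + 8.6 + 8.2 + 8.6 + 10.4 + 6.3 = 52.6.
Posterior ∝ λ^5e^(−6λ) · λ^7e^(−52.6λ) = λ^12e^(−58.6λ), i.e. Gamma(13, 58.6).
Mode = (a−1)/b = 12/58.6 ≈ 0.2048.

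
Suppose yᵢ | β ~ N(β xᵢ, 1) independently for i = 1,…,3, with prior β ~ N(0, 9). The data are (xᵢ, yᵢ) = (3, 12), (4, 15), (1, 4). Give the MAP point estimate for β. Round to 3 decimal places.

log p(β | y) = −Σ(yᵢ − βxᵢ)²/(2·1) − β²/(2·9) + const.
Setting the derivative to zero: Σxᵢ(yᵢ − βxᵢ)/1 − β/9 = 0, so β = Σxᵢyᵢ / (Σxᵢ² + σ²/τ²).
Σxᵢyᵢ = 3·12 + 4·15 + 1·4 = 100; Σxᵢ² = 26; σ²/τ² = 1/9.
β̂_MAP = 100 / (26 + 1/9) = 100/(235/9) = 180/47 ≈ 3.830.

β̂_MAP = 3.830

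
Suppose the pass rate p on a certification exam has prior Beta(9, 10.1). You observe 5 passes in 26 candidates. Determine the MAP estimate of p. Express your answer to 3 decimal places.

Prior: Beta(9, 10.1).
Data: 5 successes in 26 trials. The binomial likelihood contributes p^5(1−p)^21, so the posterior is Beta(9+5, 10.1+21) = Beta(14, 31.1).
For Beta(a, b) with a, b > 1 the mode is (a−1)/(a+b−2) = 13/43.1 ≈ 0.302.

p̂_MAP = 0.302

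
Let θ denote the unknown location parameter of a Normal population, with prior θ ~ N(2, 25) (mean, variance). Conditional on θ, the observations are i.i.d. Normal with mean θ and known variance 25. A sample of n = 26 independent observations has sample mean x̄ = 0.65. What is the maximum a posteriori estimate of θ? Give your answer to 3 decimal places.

θ̂_MAP = 0.700

n = 26, x̄ = 0.65.
For a Normal prior and Normal likelihood with known variance, the posterior is Normal; its mode equals its mean, the precision-weighted average.
Prior precision 1/σ₀² = 1/25 = 0.04; data precision n/σ² = 26/25 = 1.04.
θ̂ = (0.04·2 + 1.04·0.65) / (0.04 + 1.04) = 0.756/1.08 = 0.700.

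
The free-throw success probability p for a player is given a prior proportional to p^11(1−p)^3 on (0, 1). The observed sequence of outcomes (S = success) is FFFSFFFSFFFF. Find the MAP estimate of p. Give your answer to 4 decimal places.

The prior density ∝ p^11(1−p)^3 is the kernel of Beta(12, 4).
Data: 2 successes in 12 trials (from the sequence). The binomial likelihood contributes p^2(1−p)^10, so the posterior is Beta(12+2, 4+10) = Beta(14, 14).
For Beta(a, b) with a, b > 1 the mode is (a−1)/(a+b−2) = 13/26 ≈ 0.5000.

p̂_MAP = 0.5000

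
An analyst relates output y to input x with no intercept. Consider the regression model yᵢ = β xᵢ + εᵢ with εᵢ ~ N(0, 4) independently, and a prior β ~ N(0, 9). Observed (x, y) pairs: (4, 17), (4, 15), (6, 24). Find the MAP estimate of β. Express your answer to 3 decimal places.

β̂_MAP = 3.974

log p(β | y) = −Σ(yᵢ − βxᵢ)²/(2·4) − β²/(2·9) + const.
Setting the derivative to zero: Σxᵢ(yᵢ − βxᵢ)/4 − β/9 = 0, so β = Σxᵢyᵢ / (Σxᵢ² + σ²/τ²).
Σxᵢyᵢ = 4·17 + 4·15 + 6·24 = 272; Σxᵢ² = 68; σ²/τ² = 4/9.
β̂_MAP = 272 / (68 + 4/9) = 272/(616/9) = 306/77 ≈ 3.974.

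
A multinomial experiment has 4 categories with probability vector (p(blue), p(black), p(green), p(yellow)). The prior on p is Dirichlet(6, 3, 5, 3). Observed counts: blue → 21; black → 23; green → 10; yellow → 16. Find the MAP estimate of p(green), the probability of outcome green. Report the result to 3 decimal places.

MAP estimate of p(green) = 0.169

The posterior is Dirichlet(αᵢ + nᵢ) = Dirichlet(27, 26, 15, 19).
For a Dirichlet(a₁,…,a_K) with all aᵢ > 1, the mode has j-th component (aⱼ − 1)/(Σaᵢ − K).
Here Σaᵢ = 87 and K = 4, so p(green) = (15 − 1)/(87 − 4) = 14/83 ≈ 0.169.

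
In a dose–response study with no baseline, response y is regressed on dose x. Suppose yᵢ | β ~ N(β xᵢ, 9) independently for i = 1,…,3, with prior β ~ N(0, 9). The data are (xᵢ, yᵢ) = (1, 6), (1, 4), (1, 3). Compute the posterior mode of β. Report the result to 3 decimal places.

β̂_MAP = 3.250

log p(β | y) = −Σ(yᵢ − βxᵢ)²/(2·9) − β²/(2·9) + const.
Setting the derivative to zero: Σxᵢ(yᵢ − βxᵢ)/9 − β/9 = 0, so β = Σxᵢyᵢ / (Σxᵢ² + σ²/τ²).
Σxᵢyᵢ = 1·6 + 1·4 + 1·3 = 13; Σxᵢ² = 3; σ²/τ² = 1.
β̂_MAP = 13 / (3 + 1) = 13/4 ≈ 3.250.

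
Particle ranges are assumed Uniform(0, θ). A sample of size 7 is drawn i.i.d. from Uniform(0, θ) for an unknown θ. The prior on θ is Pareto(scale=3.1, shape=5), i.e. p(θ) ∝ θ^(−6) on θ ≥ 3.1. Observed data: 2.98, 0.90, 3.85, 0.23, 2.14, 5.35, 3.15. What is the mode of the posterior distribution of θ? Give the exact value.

θ̂_MAP = 5.35

The Uniform(0, θ) likelihood is θ^(−n) for θ ≥ max(xᵢ), zero otherwise. Here max(xᵢ) = 5.35.
Posterior ∝ θ^(−6) · θ^(−7) = θ^(−13) on θ ≥ max(3.1, 5.35) = 5.35.
This density is strictly decreasing in θ, so the posterior mode lies at the lower boundary of the support.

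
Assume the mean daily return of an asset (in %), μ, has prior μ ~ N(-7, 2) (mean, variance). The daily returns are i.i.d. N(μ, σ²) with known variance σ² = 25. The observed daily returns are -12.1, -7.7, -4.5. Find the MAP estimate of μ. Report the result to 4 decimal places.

n = 3; x̄ = ((-12.1) + (-7.7) + (-4.5))/3 = -24.3/3 = -8.1.
For a Normal prior and Normal likelihood with known variance, the posterior is Normal; its mode equals its mean, the precision-weighted average.
Prior precision 1/σ₀² = 1/2 = 0.5; data precision n/σ² = 3/25 = 0.12.
μ̂ = (0.5·(-7) + 0.12·(-8.1)) / (0.5 + 0.12) = (-4.472)/0.62 = -1118/155 ≈ -7.2129.

μ̂_MAP = -7.2129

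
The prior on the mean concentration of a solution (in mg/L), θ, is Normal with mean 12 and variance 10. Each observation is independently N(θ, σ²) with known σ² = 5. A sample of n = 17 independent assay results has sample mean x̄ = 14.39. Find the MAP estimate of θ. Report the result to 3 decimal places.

θ̂_MAP = 14.322

n = 17, x̄ = 14.39.
For a Normal prior and Normal likelihood with known variance, the posterior is Normal; its mode equals its mean, the precision-weighted average.
Prior precision 1/σ₀² = 1/10 = 0.1; data precision n/σ² = 17/5 = 3.4.
θ̂ = (0.1·12 + 3.4·14.39) / (0.1 + 3.4) = 50.126/3.5 = 25063/1750 ≈ 14.322.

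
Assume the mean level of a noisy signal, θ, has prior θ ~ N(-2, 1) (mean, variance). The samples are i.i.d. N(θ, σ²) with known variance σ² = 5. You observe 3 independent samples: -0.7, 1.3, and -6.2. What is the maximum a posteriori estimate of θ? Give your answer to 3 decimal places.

n = 3; x̄ = ((-0.7) + 1.3 + (-6.2))/3 = -5.6/3 = -28/15 ≈ -1.8667.
For a Normal prior and Normal likelihood with known variance, the posterior is Normal; its mode equals its mean, the precision-weighted average.
Prior precision 1/σ₀² = 1/1 = 1; data precision n/σ² = 3/5 = 0.6.
θ̂ = (1·(-2) + 0.6·(-28/15)) / (1 + 0.6) = (-3.12)/1.6 = -1.950.

θ̂_MAP = -1.950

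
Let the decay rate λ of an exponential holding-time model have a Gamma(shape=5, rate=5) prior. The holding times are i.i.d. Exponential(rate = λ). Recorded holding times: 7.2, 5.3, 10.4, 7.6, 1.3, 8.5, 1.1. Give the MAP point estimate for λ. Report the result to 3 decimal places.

The Exponential(rate=λ) likelihood is ∝ λ^n e^(−λΣtᵢ). Here n = 7 and Σtᵢ = 7.2 + 5.3 + 10.4 + 7.6 + 1.3 + 8.5 + 1.1 = 41.4.
Posterior ∝ λ^4e^(−5λ) · λ^7e^(−41.4λ) = λ^11e^(−46.4λ), i.e. Gamma(12, 46.4).
Mode = (a−1)/b = 11/46.4 ≈ 0.237.

λ̂_MAP = 0.237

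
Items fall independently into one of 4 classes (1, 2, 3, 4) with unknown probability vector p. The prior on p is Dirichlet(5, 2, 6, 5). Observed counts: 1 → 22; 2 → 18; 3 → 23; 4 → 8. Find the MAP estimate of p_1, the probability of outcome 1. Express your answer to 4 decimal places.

The posterior is Dirichlet(αᵢ + nᵢ) = Dirichlet(27, 20, 29, 13).
For a Dirichlet(a₁,…,a_K) with all aᵢ > 1, the mode has j-th component (aⱼ − 1)/(Σaᵢ − K).
Here Σaᵢ = 89 and K = 4, so p_1 = (27 − 1)/(89 − 4) = 26/85 ≈ 0.3059.

MAP estimate: 0.3059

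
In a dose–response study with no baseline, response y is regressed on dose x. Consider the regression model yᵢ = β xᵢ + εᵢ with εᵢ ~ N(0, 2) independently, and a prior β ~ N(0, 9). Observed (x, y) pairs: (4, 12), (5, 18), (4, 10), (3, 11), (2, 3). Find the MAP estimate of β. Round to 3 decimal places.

β̂_MAP = 3.090

log p(β | y) = −Σ(yᵢ − βxᵢ)²/(2·2) − β²/(2·9) + const.
Setting the derivative to zero: Σxᵢ(yᵢ − βxᵢ)/2 − β/9 = 0, so β = Σxᵢyᵢ / (Σxᵢ² + σ²/τ²).
Σxᵢyᵢ = 4·12 + 5·18 + 4·10 + 3·11 + 2·3 = 217; Σxᵢ² = 70; σ²/τ² = 2/9.
β̂_MAP = 217 / (70 + 2/9) = 217/(632/9) = 1953/632 ≈ 3.090.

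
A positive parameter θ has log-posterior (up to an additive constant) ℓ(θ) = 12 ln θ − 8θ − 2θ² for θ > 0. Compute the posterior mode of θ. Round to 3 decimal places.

ℓ'(θ) = 12/θ − 8 − 4θ. Setting this to zero and multiplying by θ: 4θ² + 8θ − 12 = 0.
θ = (−8 + √(8² + 4·4·12)) / (2·4) = (−8 + √256) / 8 = (−8 + 16)/8 = 1.
ℓ''(θ) = −12/θ² − 4 < 0, confirming a maximum.

θ̂_MAP = 1.000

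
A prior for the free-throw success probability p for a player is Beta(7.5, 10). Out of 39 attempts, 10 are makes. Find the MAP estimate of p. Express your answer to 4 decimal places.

p̂_MAP = 0.3028

Prior: Beta(7.5, 10).
Data: 10 successes in 39 trials. The binomial likelihood contributes p^10(1−p)^29, so the posterior is Beta(7.5+10, 10+29) = Beta(17.5, 39).
For Beta(a, b) with a, b > 1 the mode is (a−1)/(a+b−2) = 16.5/54.5 ≈ 0.3028.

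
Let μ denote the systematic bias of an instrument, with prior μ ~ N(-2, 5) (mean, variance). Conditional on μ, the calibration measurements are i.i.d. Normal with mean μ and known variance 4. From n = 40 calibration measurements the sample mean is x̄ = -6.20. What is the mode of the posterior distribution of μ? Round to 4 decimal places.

μ̂_MAP = -6.1176

n = 40, x̄ = -6.20.
For a Normal prior and Normal likelihood with known variance, the posterior is Normal; its mode equals its mean, the precision-weighted average.
Prior precision 1/σ₀² = 1/5 = 0.2; data precision n/σ² = 40/4 = 10.
μ̂ = (0.2·(-2) + 10·(-6.2)) / (0.2 + 10) = (-62.4)/10.2 = -104/17 ≈ -6.1176.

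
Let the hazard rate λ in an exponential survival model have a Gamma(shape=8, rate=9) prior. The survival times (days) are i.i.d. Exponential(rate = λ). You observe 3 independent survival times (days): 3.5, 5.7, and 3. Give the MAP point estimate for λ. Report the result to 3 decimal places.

λ̂_MAP = 0.472

The Exponential(rate=λ) likelihood is ∝ λ^n e^(−λΣtᵢ). Here n = 3 and Σtᵢ = 3.5 + 5.7 + 3 = 12.2.
Posterior ∝ λ^7e^(−9λ) · λ^3e^(−12.2λ) = λ^10e^(−21.2λ), i.e. Gamma(11, 21.2).
Mode = (a−1)/b = 10/21.2 ≈ 0.472.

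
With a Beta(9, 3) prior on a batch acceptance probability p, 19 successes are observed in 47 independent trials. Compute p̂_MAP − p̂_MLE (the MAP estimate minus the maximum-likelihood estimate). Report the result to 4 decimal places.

MAP − MLE = 0.0694

Posterior is Beta(28, 31); MAP = (28−1)/(59−2) = 27/57 ≈ 0.47368.
MLE ignores the prior: p̂_MLE = k/n = 19/47 ≈ 0.40426.
Difference = 27/57 − 19/47 = 62/893 ≈ 0.0694.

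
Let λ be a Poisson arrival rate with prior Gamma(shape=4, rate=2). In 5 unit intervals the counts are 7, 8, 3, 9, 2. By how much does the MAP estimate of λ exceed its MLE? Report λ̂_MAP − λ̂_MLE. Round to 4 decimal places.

Σxᵢ = 29. Posterior is Gamma(33, 7); MAP = (33−1)/7 = 32/7 ≈ 4.57143.
MLE = x̄ = 29/5 ≈ 5.80000.
Difference = 32/7 − 29/5 = -43/35 ≈ -1.2286.

MAP − MLE = -1.2286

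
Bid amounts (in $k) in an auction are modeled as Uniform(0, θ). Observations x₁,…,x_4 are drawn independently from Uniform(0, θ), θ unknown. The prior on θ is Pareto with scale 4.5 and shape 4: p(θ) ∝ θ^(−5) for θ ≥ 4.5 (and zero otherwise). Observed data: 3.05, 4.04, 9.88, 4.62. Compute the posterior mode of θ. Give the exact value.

The Uniform(0, θ) likelihood is θ^(−n) for θ ≥ max(xᵢ), zero otherwise. Here max(xᵢ) = 9.88.
Posterior ∝ θ^(−5) · θ^(−4) = θ^(−9) on θ ≥ max(4.5, 9.88) = 9.88.
This density is strictly decreasing in θ, so the posterior mode lies at the lower boundary of the support.

θ̂_MAP = 9.88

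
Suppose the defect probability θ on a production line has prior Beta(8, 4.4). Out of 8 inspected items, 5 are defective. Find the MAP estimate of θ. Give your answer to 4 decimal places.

Prior: Beta(8, 4.4).
Data: 5 successes in 8 trials. The binomial likelihood contributes θ^5(1−θ)^3, so the posterior is Beta(8+5, 4.4+3) = Beta(13, 7.4).
For Beta(a, b) with a, b > 1 the mode is (a−1)/(a+b−2) = 12/18.4 ≈ 0.6522.

θ̂_MAP = 0.6522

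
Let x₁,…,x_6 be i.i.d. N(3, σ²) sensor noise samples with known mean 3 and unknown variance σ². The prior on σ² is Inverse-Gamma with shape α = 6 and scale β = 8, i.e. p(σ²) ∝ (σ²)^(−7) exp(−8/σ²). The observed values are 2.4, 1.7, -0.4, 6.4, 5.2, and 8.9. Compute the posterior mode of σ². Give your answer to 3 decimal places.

σ̂²_MAP = 4.041

Sum of squared deviations about the known mean: SS = (2.4−3)² + (1.7−3)² + (-0.4−3)² + (6.4−3)² + (5.2−3)² + (8.9−3)² = 64.82.
The Normal likelihood contributes (σ²)^(−n/2) exp(−SS/(2σ²)), so the posterior is Inverse-Gamma(α + n/2, β + SS/2) = Inverse-Gamma(9, 40.41).
The mode of Inverse-Gamma(a, b) is b/(a+1) = 40.41/10 ≈ 4.041.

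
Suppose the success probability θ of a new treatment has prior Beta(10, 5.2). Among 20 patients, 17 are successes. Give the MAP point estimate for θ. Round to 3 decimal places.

Prior: Beta(10, 5.2).
Data: 17 successes in 20 trials. The binomial likelihood contributes θ^17(1−θ)^3, so the posterior is Beta(10+17, 5.2+3) = Beta(27, 8.2).
For Beta(a, b) with a, b > 1 the mode is (a−1)/(a+b−2) = 26/33.2 ≈ 0.783.

θ̂_MAP = 0.783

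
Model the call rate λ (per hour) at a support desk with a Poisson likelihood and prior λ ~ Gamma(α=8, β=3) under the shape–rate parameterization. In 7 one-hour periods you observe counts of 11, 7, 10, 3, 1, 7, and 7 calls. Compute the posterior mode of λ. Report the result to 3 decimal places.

Σxᵢ = 11+7+10+3+1+7+7 = 46, with n = 7.
Posterior ∝ λ^7e^(−3λ) · λ^46e^(−7λ) = λ^53e^(−10λ), i.e. Gamma(shape=54, rate=10).
The mode of a Gamma(a, b) with a ≥ 1 (shape–rate) is (a−1)/b = 53/10 ≈ 5.300.

λ̂_MAP = 5.300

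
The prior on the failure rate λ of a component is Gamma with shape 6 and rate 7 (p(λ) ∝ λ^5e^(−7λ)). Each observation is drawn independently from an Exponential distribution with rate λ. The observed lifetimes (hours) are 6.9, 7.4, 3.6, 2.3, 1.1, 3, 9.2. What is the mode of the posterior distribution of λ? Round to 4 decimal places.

The Exponential(rate=λ) likelihood is ∝ λ^n e^(−λΣtᵢ). Here n = 7 and Σtᵢ = 6.9 + 7.4 + 3.6 + 2.3 + 1.1 + 3 + 9.2 = 33.5.
Posterior ∝ λ^5e^(−7λ) · λ^7e^(−33.5λ) = λ^12e^(−40.5λ), i.e. Gamma(13, 40.5).
Mode = (a−1)/b = 12/40.5 ≈ 0.2963.

λ̂_MAP = 0.2963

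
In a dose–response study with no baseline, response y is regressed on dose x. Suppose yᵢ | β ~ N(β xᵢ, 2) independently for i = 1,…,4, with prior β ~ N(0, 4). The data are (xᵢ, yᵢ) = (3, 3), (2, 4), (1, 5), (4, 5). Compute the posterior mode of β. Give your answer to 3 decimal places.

log p(β | y) = −Σ(yᵢ − βxᵢ)²/(2·2) − β²/(2·4) + const.
Setting the derivative to zero: Σxᵢ(yᵢ − βxᵢ)/2 − β/4 = 0, so β = Σxᵢyᵢ / (Σxᵢ² + σ²/τ²).
Σxᵢyᵢ = 3·3 + 2·4 + 1·5 + 4·5 = 42; Σxᵢ² = 30; σ²/τ² = 0.5.
β̂_MAP = 42 / (30 + 0.5) = 42/30.5 ≈ 1.377.

β̂_MAP = 1.377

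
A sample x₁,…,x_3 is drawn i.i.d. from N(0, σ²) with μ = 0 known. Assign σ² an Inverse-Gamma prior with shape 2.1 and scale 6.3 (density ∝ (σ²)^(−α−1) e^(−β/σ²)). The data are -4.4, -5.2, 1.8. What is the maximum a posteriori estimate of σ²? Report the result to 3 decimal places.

σ̂²_MAP = 6.765

Sum of squared deviations about the known mean: SS = (-4.4−0)² + (-5.2−0)² + (1.8−0)² = 49.64.
The Normal likelihood contributes (σ²)^(−n/2) exp(−SS/(2σ²)), so the posterior is Inverse-Gamma(α + n/2, β + SS/2) = Inverse-Gamma(3.6, 31.12).
The mode of Inverse-Gamma(a, b) is b/(a+1) = 31.12/4.6 ≈ 6.765.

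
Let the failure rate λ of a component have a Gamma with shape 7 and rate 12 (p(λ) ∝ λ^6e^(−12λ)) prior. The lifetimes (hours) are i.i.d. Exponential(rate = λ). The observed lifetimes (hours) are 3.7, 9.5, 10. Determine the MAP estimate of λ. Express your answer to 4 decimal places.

λ̂_MAP = 0.2557

The Exponential(rate=λ) likelihood is ∝ λ^n e^(−λΣtᵢ). Here n = 3 and Σtᵢ = 3.7 + 9.5 + 10 = 23.2.
Posterior ∝ λ^6e^(−12λ) · λ^3e^(−23.2λ) = λ^9e^(−35.2λ), i.e. Gamma(10, 35.2).
Mode = (a−1)/b = 9/35.2 ≈ 0.2557.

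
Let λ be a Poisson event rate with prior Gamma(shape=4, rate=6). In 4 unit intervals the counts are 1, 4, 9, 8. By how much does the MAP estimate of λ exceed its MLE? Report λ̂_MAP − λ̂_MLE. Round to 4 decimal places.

Σxᵢ = 22. Posterior is Gamma(26, 10); MAP = (26−1)/10 = 25/10 ≈ 2.50000.
MLE = x̄ = 22/4 ≈ 5.50000.
Difference = 25/10 − 22/4 = -3 ≈ -3.0000.

MAP − MLE = -3.0000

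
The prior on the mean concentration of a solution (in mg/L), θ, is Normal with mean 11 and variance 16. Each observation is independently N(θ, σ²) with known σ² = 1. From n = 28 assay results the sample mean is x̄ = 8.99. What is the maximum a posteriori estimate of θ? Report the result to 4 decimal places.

n = 28, x̄ = 8.99.
For a Normal prior and Normal likelihood with known variance, the posterior is Normal; its mode equals its mean, the precision-weighted average.
Prior precision 1/σ₀² = 1/16 = 0.0625; data precision n/σ² = 28/1 = 28.
θ̂ = (0.0625·11 + 28·8.99) / (0.0625 + 28) = 252.4075/28.0625 = 100963/11225 ≈ 8.9945.

θ̂_MAP = 8.9945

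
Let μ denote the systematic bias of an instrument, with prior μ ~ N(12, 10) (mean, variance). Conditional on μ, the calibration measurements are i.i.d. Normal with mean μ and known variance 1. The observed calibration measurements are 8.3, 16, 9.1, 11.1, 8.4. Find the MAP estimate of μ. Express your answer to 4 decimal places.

n = 5; x̄ = (8.3 + 16 + 9.1 + 11.1 + 8.4)/5 = 52.9/5 = 10.58.
For a Normal prior and Normal likelihood with known variance, the posterior is Normal; its mode equals its mean, the precision-weighted average.
Prior precision 1/σ₀² = 1/10 = 0.1; data precision n/σ² = 5/1 = 5.
μ̂ = (0.1·12 + 5·10.58) / (0.1 + 5) = 54.1/5.1 = 541/51 ≈ 10.6078.

μ̂_MAP = 10.6078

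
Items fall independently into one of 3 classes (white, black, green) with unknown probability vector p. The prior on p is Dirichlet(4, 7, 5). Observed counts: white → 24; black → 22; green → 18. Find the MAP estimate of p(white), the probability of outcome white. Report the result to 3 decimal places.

MAP estimate of p(white) = 0.351

The posterior is Dirichlet(αᵢ + nᵢ) = Dirichlet(28, 29, 23).
For a Dirichlet(a₁,…,a_K) with all aᵢ > 1, the mode has j-th component (aⱼ − 1)/(Σaᵢ − K).
Here Σaᵢ = 80 and K = 3, so p(white) = (28 − 1)/(80 − 3) = 27/77 ≈ 0.351.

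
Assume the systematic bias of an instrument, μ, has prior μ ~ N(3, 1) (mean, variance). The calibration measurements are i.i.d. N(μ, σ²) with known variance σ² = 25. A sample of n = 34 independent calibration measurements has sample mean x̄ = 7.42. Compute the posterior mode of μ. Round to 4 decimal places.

μ̂_MAP = 5.5471

n = 34, x̄ = 7.42.
For a Normal prior and Normal likelihood with known variance, the posterior is Normal; its mode equals its mean, the precision-weighted average.
Prior precision 1/σ₀² = 1/1 = 1; data precision n/σ² = 34/25 = 1.36.
μ̂ = (1·3 + 1.36·7.42) / (1 + 1.36) = 13.0912/2.36 = 8182/1475 ≈ 5.5471.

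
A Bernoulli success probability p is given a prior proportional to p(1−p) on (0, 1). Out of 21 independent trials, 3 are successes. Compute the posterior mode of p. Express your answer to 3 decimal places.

The prior density ∝ p(1−p)^1 is the kernel of Beta(2, 2).
Data: 3 successes in 21 trials. The binomial likelihood contributes p^3(1−p)^18, so the posterior is Beta(2+3, 2+18) = Beta(5, 20).
For Beta(a, b) with a, b > 1 the mode is (a−1)/(a+b−2) = 4/23 ≈ 0.174.

p̂_MAP = 0.174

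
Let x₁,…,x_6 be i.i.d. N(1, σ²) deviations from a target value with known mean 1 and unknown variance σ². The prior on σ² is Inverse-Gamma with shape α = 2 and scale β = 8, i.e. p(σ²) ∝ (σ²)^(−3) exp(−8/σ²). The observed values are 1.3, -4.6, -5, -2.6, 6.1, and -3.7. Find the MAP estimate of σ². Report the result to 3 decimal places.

Sum of squared deviations about the known mean: SS = (1.3−1)² + (-4.6−1)² + (-5−1)² + (-2.6−1)² + (6.1−1)² + (-3.7−1)² = 128.51.
The Normal likelihood contributes (σ²)^(−n/2) exp(−SS/(2σ²)), so the posterior is Inverse-Gamma(α + n/2, β + SS/2) = Inverse-Gamma(5, 72.255).
The mode of Inverse-Gamma(a, b) is b/(a+1) = 72.255/6 ≈ 12.043.

σ̂²_MAP = 12.043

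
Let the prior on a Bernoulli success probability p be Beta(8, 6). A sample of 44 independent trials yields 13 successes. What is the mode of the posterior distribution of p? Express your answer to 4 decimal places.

Prior: Beta(8, 6).
Data: 13 successes in 44 trials. The binomial likelihood contributes p^13(1−p)^31, so the posterior is Beta(8+13, 6+31) = Beta(21, 37).
For Beta(a, b) with a, b > 1 the mode is (a−1)/(a+b−2) = 20/56 ≈ 0.3571.

p̂_MAP = 0.3571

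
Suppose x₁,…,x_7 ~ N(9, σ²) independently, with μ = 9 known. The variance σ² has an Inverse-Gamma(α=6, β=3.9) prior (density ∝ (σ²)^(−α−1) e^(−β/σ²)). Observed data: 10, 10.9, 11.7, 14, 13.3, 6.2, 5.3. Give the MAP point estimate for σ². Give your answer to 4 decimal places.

Sum of squared deviations about the known mean: SS = (10−9)² + (10.9−9)² + (11.7−9)² + (14−9)² + (13.3−9)² + (6.2−9)² + (5.3−9)² = 76.92.
The Normal likelihood contributes (σ²)^(−n/2) exp(−SS/(2σ²)), so the posterior is Inverse-Gamma(α + n/2, β + SS/2) = Inverse-Gamma(9.5, 42.36).
The mode of Inverse-Gamma(a, b) is b/(a+1) = 42.36/10.5 ≈ 4.0343.

σ̂²_MAP = 4.0343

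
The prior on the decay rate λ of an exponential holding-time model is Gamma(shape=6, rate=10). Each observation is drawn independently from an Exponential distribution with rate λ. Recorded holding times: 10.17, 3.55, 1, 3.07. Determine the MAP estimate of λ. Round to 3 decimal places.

The Exponential(rate=λ) likelihood is ∝ λ^n e^(−λΣtᵢ). Here n = 4 and Σtᵢ = 10.17 + 3.55 + 1 + 3.07 = 17.79.
Posterior ∝ λ^5e^(−10λ) · λ^4e^(−17.79λ) = λ^9e^(−27.79λ), i.e. Gamma(10, 27.79).
Mode = (a−1)/b = 9/27.79 ≈ 0.324.

λ̂_MAP = 0.324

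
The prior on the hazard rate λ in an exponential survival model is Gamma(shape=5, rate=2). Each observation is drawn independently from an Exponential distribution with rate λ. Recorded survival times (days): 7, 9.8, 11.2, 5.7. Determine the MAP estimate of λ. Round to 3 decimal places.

The Exponential(rate=λ) likelihood is ∝ λ^n e^(−λΣtᵢ). Here n = 4 and Σtᵢ = 7 + 9.8 + 11.2 + 5.7 = 33.7.
Posterior ∝ λ^4e^(−2λ) · λ^4e^(−33.7λ) = λ^8e^(−35.7λ), i.e. Gamma(9, 35.7).
Mode = (a−1)/b = 8/35.7 ≈ 0.224.

λ̂_MAP = 0.224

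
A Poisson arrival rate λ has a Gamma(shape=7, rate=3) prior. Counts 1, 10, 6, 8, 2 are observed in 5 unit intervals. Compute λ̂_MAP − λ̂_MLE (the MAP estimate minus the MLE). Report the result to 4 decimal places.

Σxᵢ = 27. Posterior is Gamma(34, 8); MAP = (34−1)/8 = 33/8 ≈ 4.12500.
MLE = x̄ = 27/5 ≈ 5.40000.
Difference = 33/8 − 27/5 = -51/40 ≈ -1.2750.

MAP − MLE = -1.2750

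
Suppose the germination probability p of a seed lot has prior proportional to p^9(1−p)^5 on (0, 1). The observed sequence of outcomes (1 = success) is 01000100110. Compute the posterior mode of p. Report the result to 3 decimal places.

p̂_MAP = 0.520

The prior density ∝ p^9(1−p)^5 is the kernel of Beta(10, 6).
Data: 4 successes in 11 trials (from the sequence). The binomial likelihood contributes p^4(1−p)^7, so the posterior is Beta(10+4, 6+7) = Beta(14, 13).
For Beta(a, b) with a, b > 1 the mode is (a−1)/(a+b−2) = 13/25 ≈ 0.520.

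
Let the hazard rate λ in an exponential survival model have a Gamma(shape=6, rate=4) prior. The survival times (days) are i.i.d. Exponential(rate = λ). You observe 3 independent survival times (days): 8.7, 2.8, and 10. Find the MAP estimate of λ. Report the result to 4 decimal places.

λ̂_MAP = 0.3137

The Exponential(rate=λ) likelihood is ∝ λ^n e^(−λΣtᵢ). Here n = 3 and Σtᵢ = 8.7 + 2.8 + 10 = 21.5.
Posterior ∝ λ^5e^(−4λ) · λ^3e^(−21.5λ) = λ^8e^(−25.5λ), i.e. Gamma(9, 25.5).
Mode = (a−1)/b = 8/25.5 ≈ 0.3137.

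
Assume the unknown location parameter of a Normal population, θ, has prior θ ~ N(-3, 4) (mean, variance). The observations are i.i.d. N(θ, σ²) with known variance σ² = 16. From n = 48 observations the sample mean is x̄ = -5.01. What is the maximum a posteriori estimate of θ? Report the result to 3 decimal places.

n = 48, x̄ = -5.01.
For a Normal prior and Normal likelihood with known variance, the posterior is Normal; its mode equals its mean, the precision-weighted average.
Prior precision 1/σ₀² = 1/4 = 0.25; data precision n/σ² = 48/16 = 3.
θ̂ = (0.25·(-3) + 3·(-5.01)) / (0.25 + 3) = (-15.78)/3.25 = -1578/325 ≈ -4.855.

θ̂_MAP = -4.855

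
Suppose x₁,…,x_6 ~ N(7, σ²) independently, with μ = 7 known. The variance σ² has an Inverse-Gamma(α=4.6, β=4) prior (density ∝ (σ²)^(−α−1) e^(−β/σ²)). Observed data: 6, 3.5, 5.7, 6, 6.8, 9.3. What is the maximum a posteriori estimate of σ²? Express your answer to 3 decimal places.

σ̂²_MAP = 1.702

Sum of squared deviations about the known mean: SS = (6−7)² + (3.5−7)² + (5.7−7)² + (6−7)² + (6.8−7)² + (9.3−7)² = 21.27.
The Normal likelihood contributes (σ²)^(−n/2) exp(−SS/(2σ²)), so the posterior is Inverse-Gamma(α + n/2, β + SS/2) = Inverse-Gamma(7.6, 14.635).
The mode of Inverse-Gamma(a, b) is b/(a+1) = 14.635/8.6 ≈ 1.702.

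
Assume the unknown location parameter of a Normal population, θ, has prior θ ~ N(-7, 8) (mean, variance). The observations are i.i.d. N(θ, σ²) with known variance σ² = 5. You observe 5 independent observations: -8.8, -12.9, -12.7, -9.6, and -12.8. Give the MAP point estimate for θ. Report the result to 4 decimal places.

n = 5; x̄ = ((-8.8) + (-12.9) + (-12.7) + (-9.6) + (-12.8))/5 = -56.8/5 = -11.36.
For a Normal prior and Normal likelihood with known variance, the posterior is Normal; its mode equals its mean, the precision-weighted average.
Prior precision 1/σ₀² = 1/8 = 0.125; data precision n/σ² = 5/5 = 1.
θ̂ = (0.125·(-7) + 1·(-11.36)) / (0.125 + 1) = (-12.235)/1.125 = -2447/225 ≈ -10.8756.

θ̂_MAP = -10.8756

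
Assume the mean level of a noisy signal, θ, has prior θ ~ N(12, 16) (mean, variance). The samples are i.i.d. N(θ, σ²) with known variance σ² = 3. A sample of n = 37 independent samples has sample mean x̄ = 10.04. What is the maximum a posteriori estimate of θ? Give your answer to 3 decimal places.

n = 37, x̄ = 10.04.
For a Normal prior and Normal likelihood with known variance, the posterior is Normal; its mode equals its mean, the precision-weighted average.
Prior precision 1/σ₀² = 1/16 = 0.0625; data precision n/σ² = 37/3.
θ̂ = (0.0625·12 + (37/3)·10.04) / (0.0625 + 37/3) = (37373/300)/(595/48) = 21356/2125 ≈ 10.050.

θ̂_MAP = 10.050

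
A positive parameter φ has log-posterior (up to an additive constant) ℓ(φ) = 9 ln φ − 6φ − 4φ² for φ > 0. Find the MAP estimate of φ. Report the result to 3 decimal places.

φ̂_MAP = 0.750

ℓ'(φ) = 9/φ − 6 − 8φ. Setting this to zero and multiplying by φ: 8φ² + 6φ − 9 = 0.
φ = (−6 + √(6² + 4·8·9)) / (2·8) = (−6 + √324) / 16 = (−6 + 18)/16 = 3/4.
ℓ''(φ) = −9/φ² − 8 < 0, confirming a maximum.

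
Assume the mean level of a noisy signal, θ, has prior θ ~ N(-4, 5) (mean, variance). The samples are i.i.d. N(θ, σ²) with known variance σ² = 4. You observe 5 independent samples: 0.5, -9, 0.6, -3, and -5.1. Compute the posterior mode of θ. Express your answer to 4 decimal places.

θ̂_MAP = -3.3103

n = 5; x̄ = (0.5 + (-9) + 0.6 + (-3) + (-5.1))/5 = -16/5 = -3.2.
For a Normal prior and Normal likelihood with known variance, the posterior is Normal; its mode equals its mean, the precision-weighted average.
Prior precision 1/σ₀² = 1/5 = 0.2; data precision n/σ² = 5/4 = 1.25.
θ̂ = (0.2·(-4) + 1.25·(-3.2)) / (0.2 + 1.25) = (-4.8)/1.45 = -96/29 ≈ -3.3103.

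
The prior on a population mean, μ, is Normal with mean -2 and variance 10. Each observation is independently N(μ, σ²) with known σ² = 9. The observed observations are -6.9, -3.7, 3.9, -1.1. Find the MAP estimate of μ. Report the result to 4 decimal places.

n = 4; x̄ = ((-6.9) + (-3.7) + 3.9 + (-1.1))/4 = -7.8/4 = -1.95.
For a Normal prior and Normal likelihood with known variance, the posterior is Normal; its mode equals its mean, the precision-weighted average.
Prior precision 1/σ₀² = 1/10 = 0.1; data precision n/σ² = 4/9.
μ̂ = (0.1·(-2) + (4/9)·(-1.95)) / (0.1 + 4/9) = (-16/15)/(49/90) = -96/49 ≈ -1.9592.

μ̂_MAP = -1.9592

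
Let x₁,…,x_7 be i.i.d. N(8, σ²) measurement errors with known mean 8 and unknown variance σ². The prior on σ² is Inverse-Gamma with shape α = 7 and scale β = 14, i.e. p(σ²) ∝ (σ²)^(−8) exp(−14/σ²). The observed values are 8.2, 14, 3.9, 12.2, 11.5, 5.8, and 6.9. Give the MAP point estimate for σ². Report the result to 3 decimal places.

Sum of squared deviations about the known mean: SS = (8.2−8)² + (14−8)² + (3.9−8)² + (12.2−8)² + (11.5−8)² + (5.8−8)² + (6.9−8)² = 88.79.
The Normal likelihood contributes (σ²)^(−n/2) exp(−SS/(2σ²)), so the posterior is Inverse-Gamma(α + n/2, β + SS/2) = Inverse-Gamma(10.5, 58.395).
The mode of Inverse-Gamma(a, b) is b/(a+1) = 58.395/11.5 ≈ 5.078.

σ̂²_MAP = 5.078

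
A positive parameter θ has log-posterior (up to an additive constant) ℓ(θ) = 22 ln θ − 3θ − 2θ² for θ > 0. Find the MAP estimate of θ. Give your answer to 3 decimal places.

θ̂_MAP = 2.000

ℓ'(θ) = 22/θ − 3 − 4θ. Setting this to zero and multiplying by θ: 4θ² + 3θ − 22 = 0.
θ = (−3 + √(3² + 4·4·22)) / (2·4) = (−3 + √361) / 8 = (−3 + 19)/8 = 2.
ℓ''(θ) = −22/θ² − 4 < 0, confirming a maximum.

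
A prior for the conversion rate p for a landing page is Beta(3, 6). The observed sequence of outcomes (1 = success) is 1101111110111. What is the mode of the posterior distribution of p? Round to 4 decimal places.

p̂_MAP = 0.6500

Prior: Beta(3, 6).
Data: 11 successes in 13 trials (from the sequence). The binomial likelihood contributes p^11(1−p)^2, so the posterior is Beta(3+11, 6+2) = Beta(14, 8).
For Beta(a, b) with a, b > 1 the mode is (a−1)/(a+b−2) = 13/20 ≈ 0.6500.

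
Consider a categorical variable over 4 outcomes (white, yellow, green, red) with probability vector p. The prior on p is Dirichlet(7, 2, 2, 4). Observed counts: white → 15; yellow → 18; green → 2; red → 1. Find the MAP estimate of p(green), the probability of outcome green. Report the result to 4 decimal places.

The posterior is Dirichlet(αᵢ + nᵢ) = Dirichlet(22, 20, 4, 5).
For a Dirichlet(a₁,…,a_K) with all aᵢ > 1, the mode has j-th component (aⱼ − 1)/(Σaᵢ − K).
Here Σaᵢ = 51 and K = 4, so p(green) = (4 − 1)/(51 − 4) = 3/47 ≈ 0.0638.

MAP estimate of p(green) = 0.0638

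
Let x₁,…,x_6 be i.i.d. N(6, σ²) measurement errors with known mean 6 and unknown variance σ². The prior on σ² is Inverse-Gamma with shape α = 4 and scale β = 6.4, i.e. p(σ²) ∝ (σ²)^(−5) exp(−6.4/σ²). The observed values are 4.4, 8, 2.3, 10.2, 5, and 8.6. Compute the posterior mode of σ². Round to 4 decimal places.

Sum of squared deviations about the known mean: SS = (4.4−6)² + (8−6)² + (2.3−6)² + (10.2−6)² + (5−6)² + (8.6−6)² = 45.65.
The Normal likelihood contributes (σ²)^(−n/2) exp(−SS/(2σ²)), so the posterior is Inverse-Gamma(α + n/2, β + SS/2) = Inverse-Gamma(7, 29.225).
The mode of Inverse-Gamma(a, b) is b/(a+1) = 29.225/8 ≈ 3.6531.

σ̂²_MAP = 3.6531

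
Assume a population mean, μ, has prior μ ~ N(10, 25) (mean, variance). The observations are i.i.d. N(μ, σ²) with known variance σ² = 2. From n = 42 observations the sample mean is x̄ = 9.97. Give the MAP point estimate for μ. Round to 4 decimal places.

n = 42, x̄ = 9.97.
For a Normal prior and Normal likelihood with known variance, the posterior is Normal; its mode equals its mean, the precision-weighted average.
Prior precision 1/σ₀² = 1/25 = 0.04; data precision n/σ² = 42/2 = 21.
μ̂ = (0.04·10 + 21·9.97) / (0.04 + 21) = 209.77/21.04 = 20977/2104 ≈ 9.9701.

μ̂_MAP = 9.9701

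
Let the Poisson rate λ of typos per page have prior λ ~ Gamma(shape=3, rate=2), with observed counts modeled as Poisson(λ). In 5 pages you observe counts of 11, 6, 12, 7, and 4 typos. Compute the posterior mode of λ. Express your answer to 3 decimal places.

λ̂_MAP = 6.000

Σxᵢ = 11+6+12+7+4 = 40, with n = 5.
Posterior ∝ λ^2e^(−2λ) · λ^40e^(−5λ) = λ^42e^(−7λ), i.e. Gamma(shape=43, rate=7).
The mode of a Gamma(a, b) with a ≥ 1 (shape–rate) is (a−1)/b = 42/7 ≈ 6.000.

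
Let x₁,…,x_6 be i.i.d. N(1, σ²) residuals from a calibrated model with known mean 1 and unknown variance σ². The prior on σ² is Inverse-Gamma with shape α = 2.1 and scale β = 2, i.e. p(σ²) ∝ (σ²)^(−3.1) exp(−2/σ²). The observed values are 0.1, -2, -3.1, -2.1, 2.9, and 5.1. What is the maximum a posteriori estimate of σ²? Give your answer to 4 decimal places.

σ̂²_MAP = 4.9713

Sum of squared deviations about the known mean: SS = (0.1−1)² + (-2−1)² + (-3.1−1)² + (-2.1−1)² + (2.9−1)² + (5.1−1)² = 56.65.
The Normal likelihood contributes (σ²)^(−n/2) exp(−SS/(2σ²)), so the posterior is Inverse-Gamma(α + n/2, β + SS/2) = Inverse-Gamma(5.1, 30.325).
The mode of Inverse-Gamma(a, b) is b/(a+1) = 30.325/6.1 ≈ 4.9713.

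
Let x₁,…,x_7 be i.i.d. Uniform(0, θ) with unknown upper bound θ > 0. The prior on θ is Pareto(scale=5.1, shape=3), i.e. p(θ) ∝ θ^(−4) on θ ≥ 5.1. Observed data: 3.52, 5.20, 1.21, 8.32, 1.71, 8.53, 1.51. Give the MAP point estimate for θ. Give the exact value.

The Uniform(0, θ) likelihood is θ^(−n) for θ ≥ max(xᵢ), zero otherwise. Here max(xᵢ) = 8.53.
Posterior ∝ θ^(−4) · θ^(−7) = θ^(−11) on θ ≥ max(5.1, 8.53) = 8.53.
This density is strictly decreasing in θ, so the posterior mode lies at the lower boundary of the support.

θ̂_MAP = 8.53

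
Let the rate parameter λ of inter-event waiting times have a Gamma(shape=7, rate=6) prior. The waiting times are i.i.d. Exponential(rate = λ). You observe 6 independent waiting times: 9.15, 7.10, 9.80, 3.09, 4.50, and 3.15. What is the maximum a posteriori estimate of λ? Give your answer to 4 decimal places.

The Exponential(rate=λ) likelihood is ∝ λ^n e^(−λΣtᵢ). Here n = 6 and Σtᵢ = 9.15 + 7.10 + 9.80 + 3.09 + 4.50 + 3.15 = 36.79.
Posterior ∝ λ^6e^(−6λ) · λ^6e^(−36.79λ) = λ^12e^(−42.79λ), i.e. Gamma(13, 42.79).
Mode = (a−1)/b = 12/42.79 ≈ 0.2804.

λ̂_MAP = 0.2804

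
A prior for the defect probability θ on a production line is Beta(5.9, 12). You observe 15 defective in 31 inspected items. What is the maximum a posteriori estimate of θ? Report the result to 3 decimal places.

θ̂_MAP = 0.424

Prior: Beta(5.9, 12).
Data: 15 successes in 31 trials. The binomial likelihood contributes θ^15(1−θ)^16, so the posterior is Beta(5.9+15, 12+16) = Beta(20.9, 28).
For Beta(a, b) with a, b > 1 the mode is (a−1)/(a+b−2) = 19.9/46.9 ≈ 0.424.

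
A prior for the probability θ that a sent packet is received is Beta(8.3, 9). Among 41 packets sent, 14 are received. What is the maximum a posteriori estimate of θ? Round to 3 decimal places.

Prior: Beta(8.3, 9).
Data: 14 successes in 41 trials. The binomial likelihood contributes θ^14(1−θ)^27, so the posterior is Beta(8.3+14, 9+27) = Beta(22.3, 36).
For Beta(a, b) with a, b > 1 the mode is (a−1)/(a+b−2) = 21.3/56.3 ≈ 0.378.

θ̂_MAP = 0.378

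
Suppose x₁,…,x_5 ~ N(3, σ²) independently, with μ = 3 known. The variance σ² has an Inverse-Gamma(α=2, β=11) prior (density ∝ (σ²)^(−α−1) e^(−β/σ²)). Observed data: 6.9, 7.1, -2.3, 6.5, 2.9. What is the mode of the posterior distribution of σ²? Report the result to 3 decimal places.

Sum of squared deviations about the known mean: SS = (6.9−3)² + (7.1−3)² + (-2.3−3)² + (6.5−3)² + (2.9−3)² = 72.37.
The Normal likelihood contributes (σ²)^(−n/2) exp(−SS/(2σ²)), so the posterior is Inverse-Gamma(α + n/2, β + SS/2) = Inverse-Gamma(4.5, 47.185).
The mode of Inverse-Gamma(a, b) is b/(a+1) = 47.185/5.5 ≈ 8.579.

σ̂²_MAP = 8.579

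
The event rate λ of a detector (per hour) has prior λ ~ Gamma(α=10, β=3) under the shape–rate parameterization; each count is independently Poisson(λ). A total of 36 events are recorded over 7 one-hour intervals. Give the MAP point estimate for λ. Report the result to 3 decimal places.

λ̂_MAP = 4.500

Σxᵢ = 36, n = 7.
Posterior ∝ λ^9e^(−3λ) · λ^36e^(−7λ) = λ^45e^(−10λ), i.e. Gamma(shape=46, rate=10).
The mode of a Gamma(a, b) with a ≥ 1 (shape–rate) is (a−1)/b = 45/10 ≈ 4.500.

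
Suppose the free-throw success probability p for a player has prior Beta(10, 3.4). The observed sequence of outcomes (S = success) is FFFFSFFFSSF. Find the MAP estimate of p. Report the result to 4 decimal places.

Prior: Beta(10, 3.4).
Data: 3 successes in 11 trials (from the sequence). The binomial likelihood contributes p^3(1−p)^8, so the posterior is Beta(10+3, 3.4+8) = Beta(13, 11.4).
For Beta(a, b) with a, b > 1 the mode is (a−1)/(a+b−2) = 12/22.4 ≈ 0.5357.

p̂_MAP = 0.5357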